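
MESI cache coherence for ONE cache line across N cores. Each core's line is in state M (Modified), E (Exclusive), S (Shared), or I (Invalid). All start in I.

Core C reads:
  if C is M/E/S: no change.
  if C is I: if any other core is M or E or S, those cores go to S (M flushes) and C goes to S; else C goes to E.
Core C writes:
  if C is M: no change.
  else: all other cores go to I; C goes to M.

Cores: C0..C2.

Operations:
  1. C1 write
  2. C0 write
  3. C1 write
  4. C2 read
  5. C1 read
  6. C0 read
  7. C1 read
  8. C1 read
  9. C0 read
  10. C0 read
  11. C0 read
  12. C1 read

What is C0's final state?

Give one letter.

Op 1: C1 write [C1 write: invalidate none -> C1=M] -> [I,M,I]
Op 2: C0 write [C0 write: invalidate ['C1=M'] -> C0=M] -> [M,I,I]
Op 3: C1 write [C1 write: invalidate ['C0=M'] -> C1=M] -> [I,M,I]
Op 4: C2 read [C2 read from I: others=['C1=M'] -> C2=S, others downsized to S] -> [I,S,S]
Op 5: C1 read [C1 read: already in S, no change] -> [I,S,S]
Op 6: C0 read [C0 read from I: others=['C1=S', 'C2=S'] -> C0=S, others downsized to S] -> [S,S,S]
Op 7: C1 read [C1 read: already in S, no change] -> [S,S,S]
Op 8: C1 read [C1 read: already in S, no change] -> [S,S,S]
Op 9: C0 read [C0 read: already in S, no change] -> [S,S,S]
Op 10: C0 read [C0 read: already in S, no change] -> [S,S,S]
Op 11: C0 read [C0 read: already in S, no change] -> [S,S,S]
Op 12: C1 read [C1 read: already in S, no change] -> [S,S,S]

Answer: S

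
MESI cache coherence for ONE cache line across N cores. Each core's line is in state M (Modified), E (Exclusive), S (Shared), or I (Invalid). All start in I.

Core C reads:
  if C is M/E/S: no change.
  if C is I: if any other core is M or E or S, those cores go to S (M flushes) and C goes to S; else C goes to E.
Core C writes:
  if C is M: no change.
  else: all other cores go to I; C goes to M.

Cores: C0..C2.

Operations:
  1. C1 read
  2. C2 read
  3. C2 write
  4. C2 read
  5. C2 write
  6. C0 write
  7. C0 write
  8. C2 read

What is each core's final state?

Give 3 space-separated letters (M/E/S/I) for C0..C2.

Op 1: C1 read [C1 read from I: no other sharers -> C1=E (exclusive)] -> [I,E,I]
Op 2: C2 read [C2 read from I: others=['C1=E'] -> C2=S, others downsized to S] -> [I,S,S]
Op 3: C2 write [C2 write: invalidate ['C1=S'] -> C2=M] -> [I,I,M]
Op 4: C2 read [C2 read: already in M, no change] -> [I,I,M]
Op 5: C2 write [C2 write: already M (modified), no change] -> [I,I,M]
Op 6: C0 write [C0 write: invalidate ['C2=M'] -> C0=M] -> [M,I,I]
Op 7: C0 write [C0 write: already M (modified), no change] -> [M,I,I]
Op 8: C2 read [C2 read from I: others=['C0=M'] -> C2=S, others downsized to S] -> [S,I,S]

Answer: S I S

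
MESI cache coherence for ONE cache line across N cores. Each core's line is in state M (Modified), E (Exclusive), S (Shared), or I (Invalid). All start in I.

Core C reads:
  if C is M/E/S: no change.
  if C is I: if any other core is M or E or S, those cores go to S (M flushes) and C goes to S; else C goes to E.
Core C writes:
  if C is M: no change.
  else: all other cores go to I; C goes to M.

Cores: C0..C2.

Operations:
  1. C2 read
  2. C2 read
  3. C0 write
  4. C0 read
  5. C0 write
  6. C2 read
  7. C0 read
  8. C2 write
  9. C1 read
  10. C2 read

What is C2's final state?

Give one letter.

Answer: S

Derivation:
Op 1: C2 read [C2 read from I: no other sharers -> C2=E (exclusive)] -> [I,I,E]
Op 2: C2 read [C2 read: already in E, no change] -> [I,I,E]
Op 3: C0 write [C0 write: invalidate ['C2=E'] -> C0=M] -> [M,I,I]
Op 4: C0 read [C0 read: already in M, no change] -> [M,I,I]
Op 5: C0 write [C0 write: already M (modified), no change] -> [M,I,I]
Op 6: C2 read [C2 read from I: others=['C0=M'] -> C2=S, others downsized to S] -> [S,I,S]
Op 7: C0 read [C0 read: already in S, no change] -> [S,I,S]
Op 8: C2 write [C2 write: invalidate ['C0=S'] -> C2=M] -> [I,I,M]
Op 9: C1 read [C1 read from I: others=['C2=M'] -> C1=S, others downsized to S] -> [I,S,S]
Op 10: C2 read [C2 read: already in S, no change] -> [I,S,S]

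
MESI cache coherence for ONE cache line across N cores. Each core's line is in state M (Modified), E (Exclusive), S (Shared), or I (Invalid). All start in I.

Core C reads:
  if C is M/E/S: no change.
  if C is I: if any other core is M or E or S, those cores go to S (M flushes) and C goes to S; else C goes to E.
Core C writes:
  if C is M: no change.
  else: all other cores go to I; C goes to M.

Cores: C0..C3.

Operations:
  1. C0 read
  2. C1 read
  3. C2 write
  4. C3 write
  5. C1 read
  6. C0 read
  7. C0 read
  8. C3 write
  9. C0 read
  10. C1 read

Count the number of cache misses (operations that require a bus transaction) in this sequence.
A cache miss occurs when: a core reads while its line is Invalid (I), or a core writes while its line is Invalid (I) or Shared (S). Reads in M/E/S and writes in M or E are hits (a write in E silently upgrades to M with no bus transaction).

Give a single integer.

Op 1: C0 read [C0 read from I: no other sharers -> C0=E (exclusive)] -> [E,I,I,I] [MISS #1: read from I]
Op 2: C1 read [C1 read from I: others=['C0=E'] -> C1=S, others downsized to S] -> [S,S,I,I] [MISS #2: read from I]
Op 3: C2 write [C2 write: invalidate ['C0=S', 'C1=S'] -> C2=M] -> [I,I,M,I] [MISS #3: write from I]
Op 4: C3 write [C3 write: invalidate ['C2=M'] -> C3=M] -> [I,I,I,M] [MISS #4: write from I]
Op 5: C1 read [C1 read from I: others=['C3=M'] -> C1=S, others downsized to S] -> [I,S,I,S] [MISS #5: read from I]
Op 6: C0 read [C0 read from I: others=['C1=S', 'C3=S'] -> C0=S, others downsized to S] -> [S,S,I,S] [MISS #6: read from I]
Op 7: C0 read [C0 read: already in S, no change] -> [S,S,I,S] [hit: read from S]
Op 8: C3 write [C3 write: invalidate ['C0=S', 'C1=S'] -> C3=M] -> [I,I,I,M] [MISS #7: write from S]
Op 9: C0 read [C0 read from I: others=['C3=M'] -> C0=S, others downsized to S] -> [S,I,I,S] [MISS #8: read from I]
Op 10: C1 read [C1 read from I: others=['C0=S', 'C3=S'] -> C1=S, others downsized to S] -> [S,S,I,S] [MISS #9: read from I]

Answer: 9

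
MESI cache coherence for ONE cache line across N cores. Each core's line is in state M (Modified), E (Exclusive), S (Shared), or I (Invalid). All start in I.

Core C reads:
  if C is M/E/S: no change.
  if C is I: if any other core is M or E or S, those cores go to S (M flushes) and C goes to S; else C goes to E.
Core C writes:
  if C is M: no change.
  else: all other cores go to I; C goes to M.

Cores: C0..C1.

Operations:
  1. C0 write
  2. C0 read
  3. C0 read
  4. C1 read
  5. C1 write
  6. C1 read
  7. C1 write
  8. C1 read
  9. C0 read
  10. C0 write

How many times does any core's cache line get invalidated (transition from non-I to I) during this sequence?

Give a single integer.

Op 1: C0 write [C0 write: invalidate none -> C0=M] -> [M,I] (invalidations this op: 0; running total: 0)
Op 2: C0 read [C0 read: already in M, no change] -> [M,I] (invalidations this op: 0; running total: 0)
Op 3: C0 read [C0 read: already in M, no change] -> [M,I] (invalidations this op: 0; running total: 0)
Op 4: C1 read [C1 read from I: others=['C0=M'] -> C1=S, others downsized to S] -> [S,S] (invalidations this op: 0; running total: 0)
Op 5: C1 write [C1 write: invalidate ['C0=S'] -> C1=M] -> [I,M] (invalidations this op: 1; running total: 1)
Op 6: C1 read [C1 read: already in M, no change] -> [I,M] (invalidations this op: 0; running total: 1)
Op 7: C1 write [C1 write: already M (modified), no change] -> [I,M] (invalidations this op: 0; running total: 1)
Op 8: C1 read [C1 read: already in M, no change] -> [I,M] (invalidations this op: 0; running total: 1)
Op 9: C0 read [C0 read from I: others=['C1=M'] -> C0=S, others downsized to S] -> [S,S] (invalidations this op: 0; running total: 1)
Op 10: C0 write [C0 write: invalidate ['C1=S'] -> C0=M] -> [M,I] (invalidations this op: 1; running total: 2)

Answer: 2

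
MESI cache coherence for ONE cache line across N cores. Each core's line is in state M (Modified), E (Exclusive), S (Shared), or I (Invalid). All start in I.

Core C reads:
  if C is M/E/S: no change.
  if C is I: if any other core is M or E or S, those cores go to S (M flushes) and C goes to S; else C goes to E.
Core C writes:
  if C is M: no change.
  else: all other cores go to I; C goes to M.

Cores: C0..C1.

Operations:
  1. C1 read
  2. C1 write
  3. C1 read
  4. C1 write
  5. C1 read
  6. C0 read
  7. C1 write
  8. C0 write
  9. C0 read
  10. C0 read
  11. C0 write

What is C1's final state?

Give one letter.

Op 1: C1 read [C1 read from I: no other sharers -> C1=E (exclusive)] -> [I,E]
Op 2: C1 write [C1 write: invalidate none -> C1=M] -> [I,M]
Op 3: C1 read [C1 read: already in M, no change] -> [I,M]
Op 4: C1 write [C1 write: already M (modified), no change] -> [I,M]
Op 5: C1 read [C1 read: already in M, no change] -> [I,M]
Op 6: C0 read [C0 read from I: others=['C1=M'] -> C0=S, others downsized to S] -> [S,S]
Op 7: C1 write [C1 write: invalidate ['C0=S'] -> C1=M] -> [I,M]
Op 8: C0 write [C0 write: invalidate ['C1=M'] -> C0=M] -> [M,I]
Op 9: C0 read [C0 read: already in M, no change] -> [M,I]
Op 10: C0 read [C0 read: already in M, no change] -> [M,I]
Op 11: C0 write [C0 write: already M (modified), no change] -> [M,I]

Answer: I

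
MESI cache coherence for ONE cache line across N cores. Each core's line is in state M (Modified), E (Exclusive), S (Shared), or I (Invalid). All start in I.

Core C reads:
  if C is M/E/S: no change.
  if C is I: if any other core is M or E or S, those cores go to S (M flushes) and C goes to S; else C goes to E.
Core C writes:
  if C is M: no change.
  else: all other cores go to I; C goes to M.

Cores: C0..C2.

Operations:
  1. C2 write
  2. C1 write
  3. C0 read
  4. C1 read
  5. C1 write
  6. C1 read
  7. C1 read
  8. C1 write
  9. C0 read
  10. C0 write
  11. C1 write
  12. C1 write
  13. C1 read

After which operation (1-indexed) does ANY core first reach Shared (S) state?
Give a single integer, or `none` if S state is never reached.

Op 1: C2 write [C2 write: invalidate none -> C2=M] -> [I,I,M]
Op 2: C1 write [C1 write: invalidate ['C2=M'] -> C1=M] -> [I,M,I]
Op 3: C0 read [C0 read from I: others=['C1=M'] -> C0=S, others downsized to S] -> [S,S,I]
  -> First S state at op 3; remaining ops need not be traced.

Answer: 3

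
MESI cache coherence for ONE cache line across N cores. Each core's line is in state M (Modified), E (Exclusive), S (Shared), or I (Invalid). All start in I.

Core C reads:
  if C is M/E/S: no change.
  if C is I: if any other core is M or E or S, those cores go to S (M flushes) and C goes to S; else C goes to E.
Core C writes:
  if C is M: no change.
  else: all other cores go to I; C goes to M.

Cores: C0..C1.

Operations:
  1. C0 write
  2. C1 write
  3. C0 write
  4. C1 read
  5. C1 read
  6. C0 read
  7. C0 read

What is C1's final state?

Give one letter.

Answer: S

Derivation:
Op 1: C0 write [C0 write: invalidate none -> C0=M] -> [M,I]
Op 2: C1 write [C1 write: invalidate ['C0=M'] -> C1=M] -> [I,M]
Op 3: C0 write [C0 write: invalidate ['C1=M'] -> C0=M] -> [M,I]
Op 4: C1 read [C1 read from I: others=['C0=M'] -> C1=S, others downsized to S] -> [S,S]
Op 5: C1 read [C1 read: already in S, no change] -> [S,S]
Op 6: C0 read [C0 read: already in S, no change] -> [S,S]
Op 7: C0 read [C0 read: already in S, no change] -> [S,S]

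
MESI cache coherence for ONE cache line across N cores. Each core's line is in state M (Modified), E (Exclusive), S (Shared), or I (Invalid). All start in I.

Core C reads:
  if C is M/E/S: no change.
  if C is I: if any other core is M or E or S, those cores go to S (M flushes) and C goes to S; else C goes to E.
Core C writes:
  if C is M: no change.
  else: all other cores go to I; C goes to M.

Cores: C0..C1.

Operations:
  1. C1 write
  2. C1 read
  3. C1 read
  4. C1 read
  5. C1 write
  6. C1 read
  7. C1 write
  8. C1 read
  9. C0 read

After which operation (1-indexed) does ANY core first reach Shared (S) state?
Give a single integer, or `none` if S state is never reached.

Op 1: C1 write [C1 write: invalidate none -> C1=M] -> [I,M]
Op 2: C1 read [C1 read: already in M, no change] -> [I,M]
Op 3: C1 read [C1 read: already in M, no change] -> [I,M]
Op 4: C1 read [C1 read: already in M, no change] -> [I,M]
Op 5: C1 write [C1 write: already M (modified), no change] -> [I,M]
Op 6: C1 read [C1 read: already in M, no change] -> [I,M]
Op 7: C1 write [C1 write: already M (modified), no change] -> [I,M]
Op 8: C1 read [C1 read: already in M, no change] -> [I,M]
Op 9: C0 read [C0 read from I: others=['C1=M'] -> C0=S, others downsized to S] -> [S,S]
  -> First S state at op 9; remaining ops need not be traced.

Answer: 9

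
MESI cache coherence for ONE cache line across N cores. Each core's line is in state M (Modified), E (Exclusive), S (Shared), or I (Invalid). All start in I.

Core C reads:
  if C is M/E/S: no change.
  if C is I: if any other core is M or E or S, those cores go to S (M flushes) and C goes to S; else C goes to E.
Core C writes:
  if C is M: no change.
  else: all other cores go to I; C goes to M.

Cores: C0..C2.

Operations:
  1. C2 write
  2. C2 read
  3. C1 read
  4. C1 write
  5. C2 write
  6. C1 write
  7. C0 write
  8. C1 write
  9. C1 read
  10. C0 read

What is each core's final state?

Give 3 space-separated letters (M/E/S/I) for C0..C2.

Answer: S S I

Derivation:
Op 1: C2 write [C2 write: invalidate none -> C2=M] -> [I,I,M]
Op 2: C2 read [C2 read: already in M, no change] -> [I,I,M]
Op 3: C1 read [C1 read from I: others=['C2=M'] -> C1=S, others downsized to S] -> [I,S,S]
Op 4: C1 write [C1 write: invalidate ['C2=S'] -> C1=M] -> [I,M,I]
Op 5: C2 write [C2 write: invalidate ['C1=M'] -> C2=M] -> [I,I,M]
Op 6: C1 write [C1 write: invalidate ['C2=M'] -> C1=M] -> [I,M,I]
Op 7: C0 write [C0 write: invalidate ['C1=M'] -> C0=M] -> [M,I,I]
Op 8: C1 write [C1 write: invalidate ['C0=M'] -> C1=M] -> [I,M,I]
Op 9: C1 read [C1 read: already in M, no change] -> [I,M,I]
Op 10: C0 read [C0 read from I: others=['C1=M'] -> C0=S, others downsized to S] -> [S,S,I]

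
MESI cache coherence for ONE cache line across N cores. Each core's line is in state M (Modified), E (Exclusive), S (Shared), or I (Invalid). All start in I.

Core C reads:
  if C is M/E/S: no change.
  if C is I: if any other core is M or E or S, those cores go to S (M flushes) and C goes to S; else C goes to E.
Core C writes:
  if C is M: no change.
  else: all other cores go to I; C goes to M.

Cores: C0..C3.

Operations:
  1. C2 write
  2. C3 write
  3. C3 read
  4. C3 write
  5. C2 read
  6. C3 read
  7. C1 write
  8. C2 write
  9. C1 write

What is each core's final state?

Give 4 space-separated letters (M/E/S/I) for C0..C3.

Answer: I M I I

Derivation:
Op 1: C2 write [C2 write: invalidate none -> C2=M] -> [I,I,M,I]
Op 2: C3 write [C3 write: invalidate ['C2=M'] -> C3=M] -> [I,I,I,M]
Op 3: C3 read [C3 read: already in M, no change] -> [I,I,I,M]
Op 4: C3 write [C3 write: already M (modified), no change] -> [I,I,I,M]
Op 5: C2 read [C2 read from I: others=['C3=M'] -> C2=S, others downsized to S] -> [I,I,S,S]
Op 6: C3 read [C3 read: already in S, no change] -> [I,I,S,S]
Op 7: C1 write [C1 write: invalidate ['C2=S', 'C3=S'] -> C1=M] -> [I,M,I,I]
Op 8: C2 write [C2 write: invalidate ['C1=M'] -> C2=M] -> [I,I,M,I]
Op 9: C1 write [C1 write: invalidate ['C2=M'] -> C1=M] -> [I,M,I,I]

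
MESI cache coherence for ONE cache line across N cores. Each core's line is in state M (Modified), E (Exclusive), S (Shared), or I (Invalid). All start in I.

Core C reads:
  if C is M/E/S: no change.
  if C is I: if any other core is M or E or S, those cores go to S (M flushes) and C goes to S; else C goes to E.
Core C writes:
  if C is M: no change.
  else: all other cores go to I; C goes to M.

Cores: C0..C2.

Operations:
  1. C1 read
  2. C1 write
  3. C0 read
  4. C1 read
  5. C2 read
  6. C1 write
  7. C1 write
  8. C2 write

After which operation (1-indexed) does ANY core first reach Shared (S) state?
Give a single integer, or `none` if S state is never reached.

Op 1: C1 read [C1 read from I: no other sharers -> C1=E (exclusive)] -> [I,E,I]
Op 2: C1 write [C1 write: invalidate none -> C1=M] -> [I,M,I]
Op 3: C0 read [C0 read from I: others=['C1=M'] -> C0=S, others downsized to S] -> [S,S,I]
  -> First S state at op 3; remaining ops need not be traced.

Answer: 3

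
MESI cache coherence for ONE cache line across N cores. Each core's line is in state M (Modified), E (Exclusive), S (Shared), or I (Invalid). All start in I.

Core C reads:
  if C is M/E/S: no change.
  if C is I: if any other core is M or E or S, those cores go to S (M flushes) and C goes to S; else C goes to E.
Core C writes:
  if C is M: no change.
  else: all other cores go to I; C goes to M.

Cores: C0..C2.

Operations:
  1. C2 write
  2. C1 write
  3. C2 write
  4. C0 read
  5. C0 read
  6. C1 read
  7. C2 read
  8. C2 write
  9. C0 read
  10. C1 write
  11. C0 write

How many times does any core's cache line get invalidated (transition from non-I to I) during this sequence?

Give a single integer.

Op 1: C2 write [C2 write: invalidate none -> C2=M] -> [I,I,M] (invalidations this op: 0; running total: 0)
Op 2: C1 write [C1 write: invalidate ['C2=M'] -> C1=M] -> [I,M,I] (invalidations this op: 1; running total: 1)
Op 3: C2 write [C2 write: invalidate ['C1=M'] -> C2=M] -> [I,I,M] (invalidations this op: 1; running total: 2)
Op 4: C0 read [C0 read from I: others=['C2=M'] -> C0=S, others downsized to S] -> [S,I,S] (invalidations this op: 0; running total: 2)
Op 5: C0 read [C0 read: already in S, no change] -> [S,I,S] (invalidations this op: 0; running total: 2)
Op 6: C1 read [C1 read from I: others=['C0=S', 'C2=S'] -> C1=S, others downsized to S] -> [S,S,S] (invalidations this op: 0; running total: 2)
Op 7: C2 read [C2 read: already in S, no change] -> [S,S,S] (invalidations this op: 0; running total: 2)
Op 8: C2 write [C2 write: invalidate ['C0=S', 'C1=S'] -> C2=M] -> [I,I,M] (invalidations this op: 2; running total: 4)
Op 9: C0 read [C0 read from I: others=['C2=M'] -> C0=S, others downsized to S] -> [S,I,S] (invalidations this op: 0; running total: 4)
Op 10: C1 write [C1 write: invalidate ['C0=S', 'C2=S'] -> C1=M] -> [I,M,I] (invalidations this op: 2; running total: 6)
Op 11: C0 write [C0 write: invalidate ['C1=M'] -> C0=M] -> [M,I,I] (invalidations this op: 1; running total: 7)

Answer: 7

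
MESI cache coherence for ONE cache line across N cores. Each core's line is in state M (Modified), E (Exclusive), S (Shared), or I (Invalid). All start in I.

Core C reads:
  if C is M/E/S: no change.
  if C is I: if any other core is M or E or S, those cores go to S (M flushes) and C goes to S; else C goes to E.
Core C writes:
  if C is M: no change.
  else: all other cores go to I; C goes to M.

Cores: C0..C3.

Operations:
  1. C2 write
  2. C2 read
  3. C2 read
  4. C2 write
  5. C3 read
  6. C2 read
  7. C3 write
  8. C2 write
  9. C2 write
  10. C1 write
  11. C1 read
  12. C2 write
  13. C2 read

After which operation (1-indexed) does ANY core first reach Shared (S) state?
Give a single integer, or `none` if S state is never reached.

Answer: 5

Derivation:
Op 1: C2 write [C2 write: invalidate none -> C2=M] -> [I,I,M,I]
Op 2: C2 read [C2 read: already in M, no change] -> [I,I,M,I]
Op 3: C2 read [C2 read: already in M, no change] -> [I,I,M,I]
Op 4: C2 write [C2 write: already M (modified), no change] -> [I,I,M,I]
Op 5: C3 read [C3 read from I: others=['C2=M'] -> C3=S, others downsized to S] -> [I,I,S,S]
  -> First S state at op 5; remaining ops need not be traced.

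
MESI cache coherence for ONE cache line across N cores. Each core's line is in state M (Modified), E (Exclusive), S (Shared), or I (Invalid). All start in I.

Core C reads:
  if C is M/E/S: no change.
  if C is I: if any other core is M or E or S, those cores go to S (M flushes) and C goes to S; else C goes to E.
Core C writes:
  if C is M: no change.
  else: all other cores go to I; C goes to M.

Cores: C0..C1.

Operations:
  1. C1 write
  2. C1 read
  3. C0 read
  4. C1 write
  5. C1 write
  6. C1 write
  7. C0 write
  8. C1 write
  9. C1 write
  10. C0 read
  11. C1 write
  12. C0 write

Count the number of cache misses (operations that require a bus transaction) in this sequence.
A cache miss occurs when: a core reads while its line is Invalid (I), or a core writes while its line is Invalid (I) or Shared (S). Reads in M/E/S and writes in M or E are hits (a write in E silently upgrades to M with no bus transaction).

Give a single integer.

Answer: 8

Derivation:
Op 1: C1 write [C1 write: invalidate none -> C1=M] -> [I,M] [MISS #1: write from I]
Op 2: C1 read [C1 read: already in M, no change] -> [I,M] [hit: read from M]
Op 3: C0 read [C0 read from I: others=['C1=M'] -> C0=S, others downsized to S] -> [S,S] [MISS #2: read from I]
Op 4: C1 write [C1 write: invalidate ['C0=S'] -> C1=M] -> [I,M] [MISS #3: write from S]
Op 5: C1 write [C1 write: already M (modified), no change] -> [I,M] [hit: write from M]
Op 6: C1 write [C1 write: already M (modified), no change] -> [I,M] [hit: write from M]
Op 7: C0 write [C0 write: invalidate ['C1=M'] -> C0=M] -> [M,I] [MISS #4: write from I]
Op 8: C1 write [C1 write: invalidate ['C0=M'] -> C1=M] -> [I,M] [MISS #5: write from I]
Op 9: C1 write [C1 write: already M (modified), no change] -> [I,M] [hit: write from M]
Op 10: C0 read [C0 read from I: others=['C1=M'] -> C0=S, others downsized to S] -> [S,S] [MISS #6: read from I]
Op 11: C1 write [C1 write: invalidate ['C0=S'] -> C1=M] -> [I,M] [MISS #7: write from S]
Op 12: C0 write [C0 write: invalidate ['C1=M'] -> C0=M] -> [M,I] [MISS #8: write from I]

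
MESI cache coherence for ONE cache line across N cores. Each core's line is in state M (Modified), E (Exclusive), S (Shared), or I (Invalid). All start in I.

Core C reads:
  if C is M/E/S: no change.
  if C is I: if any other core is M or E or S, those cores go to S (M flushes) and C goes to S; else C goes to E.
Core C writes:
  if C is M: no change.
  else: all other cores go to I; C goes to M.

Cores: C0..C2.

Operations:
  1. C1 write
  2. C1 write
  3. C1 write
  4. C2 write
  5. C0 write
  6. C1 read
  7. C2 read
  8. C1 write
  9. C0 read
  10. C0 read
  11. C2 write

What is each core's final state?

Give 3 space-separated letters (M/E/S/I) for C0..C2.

Answer: I I M

Derivation:
Op 1: C1 write [C1 write: invalidate none -> C1=M] -> [I,M,I]
Op 2: C1 write [C1 write: already M (modified), no change] -> [I,M,I]
Op 3: C1 write [C1 write: already M (modified), no change] -> [I,M,I]
Op 4: C2 write [C2 write: invalidate ['C1=M'] -> C2=M] -> [I,I,M]
Op 5: C0 write [C0 write: invalidate ['C2=M'] -> C0=M] -> [M,I,I]
Op 6: C1 read [C1 read from I: others=['C0=M'] -> C1=S, others downsized to S] -> [S,S,I]
Op 7: C2 read [C2 read from I: others=['C0=S', 'C1=S'] -> C2=S, others downsized to S] -> [S,S,S]
Op 8: C1 write [C1 write: invalidate ['C0=S', 'C2=S'] -> C1=M] -> [I,M,I]
Op 9: C0 read [C0 read from I: others=['C1=M'] -> C0=S, others downsized to S] -> [S,S,I]
Op 10: C0 read [C0 read: already in S, no change] -> [S,S,I]
Op 11: C2 write [C2 write: invalidate ['C0=S', 'C1=S'] -> C2=M] -> [I,I,M]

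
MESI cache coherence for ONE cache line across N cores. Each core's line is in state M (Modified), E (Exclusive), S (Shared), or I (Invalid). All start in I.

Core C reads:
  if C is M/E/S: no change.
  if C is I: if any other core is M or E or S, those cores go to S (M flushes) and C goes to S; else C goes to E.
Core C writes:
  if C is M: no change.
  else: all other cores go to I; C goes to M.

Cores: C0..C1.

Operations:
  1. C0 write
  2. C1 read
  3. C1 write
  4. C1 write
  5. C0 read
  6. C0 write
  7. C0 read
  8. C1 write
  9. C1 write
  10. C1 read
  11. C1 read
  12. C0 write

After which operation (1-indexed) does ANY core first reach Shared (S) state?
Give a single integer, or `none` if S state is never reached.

Op 1: C0 write [C0 write: invalidate none -> C0=M] -> [M,I]
Op 2: C1 read [C1 read from I: others=['C0=M'] -> C1=S, others downsized to S] -> [S,S]
  -> First S state at op 2; remaining ops need not be traced.

Answer: 2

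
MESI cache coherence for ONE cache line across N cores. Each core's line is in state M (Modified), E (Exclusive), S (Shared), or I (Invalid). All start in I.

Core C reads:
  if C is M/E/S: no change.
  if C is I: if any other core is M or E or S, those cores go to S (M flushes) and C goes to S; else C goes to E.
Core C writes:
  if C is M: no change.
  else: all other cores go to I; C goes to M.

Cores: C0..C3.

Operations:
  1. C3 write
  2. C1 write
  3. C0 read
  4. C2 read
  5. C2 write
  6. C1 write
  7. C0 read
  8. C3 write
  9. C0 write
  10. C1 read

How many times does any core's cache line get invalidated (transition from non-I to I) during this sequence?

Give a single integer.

Op 1: C3 write [C3 write: invalidate none -> C3=M] -> [I,I,I,M] (invalidations this op: 0; running total: 0)
Op 2: C1 write [C1 write: invalidate ['C3=M'] -> C1=M] -> [I,M,I,I] (invalidations this op: 1; running total: 1)
Op 3: C0 read [C0 read from I: others=['C1=M'] -> C0=S, others downsized to S] -> [S,S,I,I] (invalidations this op: 0; running total: 1)
Op 4: C2 read [C2 read from I: others=['C0=S', 'C1=S'] -> C2=S, others downsized to S] -> [S,S,S,I] (invalidations this op: 0; running total: 1)
Op 5: C2 write [C2 write: invalidate ['C0=S', 'C1=S'] -> C2=M] -> [I,I,M,I] (invalidations this op: 2; running total: 3)
Op 6: C1 write [C1 write: invalidate ['C2=M'] -> C1=M] -> [I,M,I,I] (invalidations this op: 1; running total: 4)
Op 7: C0 read [C0 read from I: others=['C1=M'] -> C0=S, others downsized to S] -> [S,S,I,I] (invalidations this op: 0; running total: 4)
Op 8: C3 write [C3 write: invalidate ['C0=S', 'C1=S'] -> C3=M] -> [I,I,I,M] (invalidations this op: 2; running total: 6)
Op 9: C0 write [C0 write: invalidate ['C3=M'] -> C0=M] -> [M,I,I,I] (invalidations this op: 1; running total: 7)
Op 10: C1 read [C1 read from I: others=['C0=M'] -> C1=S, others downsized to S] -> [S,S,I,I] (invalidations this op: 0; running total: 7)

Answer: 7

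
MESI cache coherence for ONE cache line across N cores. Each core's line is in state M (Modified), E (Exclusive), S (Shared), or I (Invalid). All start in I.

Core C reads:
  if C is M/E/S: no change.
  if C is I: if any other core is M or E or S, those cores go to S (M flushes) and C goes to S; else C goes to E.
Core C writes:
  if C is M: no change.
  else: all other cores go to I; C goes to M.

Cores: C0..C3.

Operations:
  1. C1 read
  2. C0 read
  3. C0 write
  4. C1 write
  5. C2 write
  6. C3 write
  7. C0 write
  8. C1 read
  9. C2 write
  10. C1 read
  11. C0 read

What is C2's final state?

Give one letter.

Op 1: C1 read [C1 read from I: no other sharers -> C1=E (exclusive)] -> [I,E,I,I]
Op 2: C0 read [C0 read from I: others=['C1=E'] -> C0=S, others downsized to S] -> [S,S,I,I]
Op 3: C0 write [C0 write: invalidate ['C1=S'] -> C0=M] -> [M,I,I,I]
Op 4: C1 write [C1 write: invalidate ['C0=M'] -> C1=M] -> [I,M,I,I]
Op 5: C2 write [C2 write: invalidate ['C1=M'] -> C2=M] -> [I,I,M,I]
Op 6: C3 write [C3 write: invalidate ['C2=M'] -> C3=M] -> [I,I,I,M]
Op 7: C0 write [C0 write: invalidate ['C3=M'] -> C0=M] -> [M,I,I,I]
Op 8: C1 read [C1 read from I: others=['C0=M'] -> C1=S, others downsized to S] -> [S,S,I,I]
Op 9: C2 write [C2 write: invalidate ['C0=S', 'C1=S'] -> C2=M] -> [I,I,M,I]
Op 10: C1 read [C1 read from I: others=['C2=M'] -> C1=S, others downsized to S] -> [I,S,S,I]
Op 11: C0 read [C0 read from I: others=['C1=S', 'C2=S'] -> C0=S, others downsized to S] -> [S,S,S,I]

Answer: S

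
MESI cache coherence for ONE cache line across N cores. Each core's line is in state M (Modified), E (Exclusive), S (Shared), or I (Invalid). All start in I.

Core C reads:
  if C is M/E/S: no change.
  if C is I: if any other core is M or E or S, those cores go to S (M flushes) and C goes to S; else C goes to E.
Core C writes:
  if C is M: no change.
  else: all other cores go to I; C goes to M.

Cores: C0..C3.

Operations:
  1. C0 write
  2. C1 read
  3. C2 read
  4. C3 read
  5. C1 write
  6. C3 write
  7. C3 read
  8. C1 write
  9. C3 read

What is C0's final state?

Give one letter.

Op 1: C0 write [C0 write: invalidate none -> C0=M] -> [M,I,I,I]
Op 2: C1 read [C1 read from I: others=['C0=M'] -> C1=S, others downsized to S] -> [S,S,I,I]
Op 3: C2 read [C2 read from I: others=['C0=S', 'C1=S'] -> C2=S, others downsized to S] -> [S,S,S,I]
Op 4: C3 read [C3 read from I: others=['C0=S', 'C1=S', 'C2=S'] -> C3=S, others downsized to S] -> [S,S,S,S]
Op 5: C1 write [C1 write: invalidate ['C0=S', 'C2=S', 'C3=S'] -> C1=M] -> [I,M,I,I]
Op 6: C3 write [C3 write: invalidate ['C1=M'] -> C3=M] -> [I,I,I,M]
Op 7: C3 read [C3 read: already in M, no change] -> [I,I,I,M]
Op 8: C1 write [C1 write: invalidate ['C3=M'] -> C1=M] -> [I,M,I,I]
Op 9: C3 read [C3 read from I: others=['C1=M'] -> C3=S, others downsized to S] -> [I,S,I,S]

Answer: I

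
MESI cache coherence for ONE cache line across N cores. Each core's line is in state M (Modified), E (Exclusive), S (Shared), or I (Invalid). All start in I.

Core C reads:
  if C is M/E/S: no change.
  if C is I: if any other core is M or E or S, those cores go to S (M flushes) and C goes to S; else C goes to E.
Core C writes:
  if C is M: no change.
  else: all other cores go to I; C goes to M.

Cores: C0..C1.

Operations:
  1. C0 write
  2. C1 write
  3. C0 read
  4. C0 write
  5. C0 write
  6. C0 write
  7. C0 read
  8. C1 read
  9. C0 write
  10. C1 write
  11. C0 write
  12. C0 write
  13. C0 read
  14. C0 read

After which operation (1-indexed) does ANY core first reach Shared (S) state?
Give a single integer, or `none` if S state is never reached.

Answer: 3

Derivation:
Op 1: C0 write [C0 write: invalidate none -> C0=M] -> [M,I]
Op 2: C1 write [C1 write: invalidate ['C0=M'] -> C1=M] -> [I,M]
Op 3: C0 read [C0 read from I: others=['C1=M'] -> C0=S, others downsized to S] -> [S,S]
  -> First S state at op 3; remaining ops need not be traced.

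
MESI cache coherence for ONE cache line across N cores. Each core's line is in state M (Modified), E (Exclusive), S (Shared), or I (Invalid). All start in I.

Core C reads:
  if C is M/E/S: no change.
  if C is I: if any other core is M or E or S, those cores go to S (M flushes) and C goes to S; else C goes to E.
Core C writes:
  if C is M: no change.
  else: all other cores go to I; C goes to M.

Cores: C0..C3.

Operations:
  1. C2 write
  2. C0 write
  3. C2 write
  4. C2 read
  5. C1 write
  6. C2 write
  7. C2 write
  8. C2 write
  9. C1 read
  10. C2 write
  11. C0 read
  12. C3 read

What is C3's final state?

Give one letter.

Op 1: C2 write [C2 write: invalidate none -> C2=M] -> [I,I,M,I]
Op 2: C0 write [C0 write: invalidate ['C2=M'] -> C0=M] -> [M,I,I,I]
Op 3: C2 write [C2 write: invalidate ['C0=M'] -> C2=M] -> [I,I,M,I]
Op 4: C2 read [C2 read: already in M, no change] -> [I,I,M,I]
Op 5: C1 write [C1 write: invalidate ['C2=M'] -> C1=M] -> [I,M,I,I]
Op 6: C2 write [C2 write: invalidate ['C1=M'] -> C2=M] -> [I,I,M,I]
Op 7: C2 write [C2 write: already M (modified), no change] -> [I,I,M,I]
Op 8: C2 write [C2 write: already M (modified), no change] -> [I,I,M,I]
Op 9: C1 read [C1 read from I: others=['C2=M'] -> C1=S, others downsized to S] -> [I,S,S,I]
Op 10: C2 write [C2 write: invalidate ['C1=S'] -> C2=M] -> [I,I,M,I]
Op 11: C0 read [C0 read from I: others=['C2=M'] -> C0=S, others downsized to S] -> [S,I,S,I]
Op 12: C3 read [C3 read from I: others=['C0=S', 'C2=S'] -> C3=S, others downsized to S] -> [S,I,S,S]

Answer: S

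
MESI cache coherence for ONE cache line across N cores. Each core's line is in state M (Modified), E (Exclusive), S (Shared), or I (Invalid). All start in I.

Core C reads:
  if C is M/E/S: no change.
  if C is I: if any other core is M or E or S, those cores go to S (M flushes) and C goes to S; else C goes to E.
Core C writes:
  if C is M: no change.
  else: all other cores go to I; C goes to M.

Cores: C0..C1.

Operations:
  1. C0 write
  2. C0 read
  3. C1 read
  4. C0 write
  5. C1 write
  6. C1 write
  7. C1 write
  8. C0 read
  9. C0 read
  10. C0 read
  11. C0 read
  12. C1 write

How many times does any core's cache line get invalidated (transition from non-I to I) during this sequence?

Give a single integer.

Answer: 3

Derivation:
Op 1: C0 write [C0 write: invalidate none -> C0=M] -> [M,I] (invalidations this op: 0; running total: 0)
Op 2: C0 read [C0 read: already in M, no change] -> [M,I] (invalidations this op: 0; running total: 0)
Op 3: C1 read [C1 read from I: others=['C0=M'] -> C1=S, others downsized to S] -> [S,S] (invalidations this op: 0; running total: 0)
Op 4: C0 write [C0 write: invalidate ['C1=S'] -> C0=M] -> [M,I] (invalidations this op: 1; running total: 1)
Op 5: C1 write [C1 write: invalidate ['C0=M'] -> C1=M] -> [I,M] (invalidations this op: 1; running total: 2)
Op 6: C1 write [C1 write: already M (modified), no change] -> [I,M] (invalidations this op: 0; running total: 2)
Op 7: C1 write [C1 write: already M (modified), no change] -> [I,M] (invalidations this op: 0; running total: 2)
Op 8: C0 read [C0 read from I: others=['C1=M'] -> C0=S, others downsized to S] -> [S,S] (invalidations this op: 0; running total: 2)
Op 9: C0 read [C0 read: already in S, no change] -> [S,S] (invalidations this op: 0; running total: 2)
Op 10: C0 read [C0 read: already in S, no change] -> [S,S] (invalidations this op: 0; running total: 2)
Op 11: C0 read [C0 read: already in S, no change] -> [S,S] (invalidations this op: 0; running total: 2)
Op 12: C1 write [C1 write: invalidate ['C0=S'] -> C1=M] -> [I,M] (invalidations this op: 1; running total: 3)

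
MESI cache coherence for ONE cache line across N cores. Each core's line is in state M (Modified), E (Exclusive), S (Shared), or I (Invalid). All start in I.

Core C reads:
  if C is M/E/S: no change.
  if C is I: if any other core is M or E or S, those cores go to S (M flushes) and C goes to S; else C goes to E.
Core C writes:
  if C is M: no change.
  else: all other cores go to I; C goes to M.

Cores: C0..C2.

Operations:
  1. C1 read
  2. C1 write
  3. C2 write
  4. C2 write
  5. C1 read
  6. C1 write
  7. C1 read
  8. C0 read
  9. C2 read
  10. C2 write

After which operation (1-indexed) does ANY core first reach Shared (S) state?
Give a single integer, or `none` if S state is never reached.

Answer: 5

Derivation:
Op 1: C1 read [C1 read from I: no other sharers -> C1=E (exclusive)] -> [I,E,I]
Op 2: C1 write [C1 write: invalidate none -> C1=M] -> [I,M,I]
Op 3: C2 write [C2 write: invalidate ['C1=M'] -> C2=M] -> [I,I,M]
Op 4: C2 write [C2 write: already M (modified), no change] -> [I,I,M]
Op 5: C1 read [C1 read from I: others=['C2=M'] -> C1=S, others downsized to S] -> [I,S,S]
  -> First S state at op 5; remaining ops need not be traced.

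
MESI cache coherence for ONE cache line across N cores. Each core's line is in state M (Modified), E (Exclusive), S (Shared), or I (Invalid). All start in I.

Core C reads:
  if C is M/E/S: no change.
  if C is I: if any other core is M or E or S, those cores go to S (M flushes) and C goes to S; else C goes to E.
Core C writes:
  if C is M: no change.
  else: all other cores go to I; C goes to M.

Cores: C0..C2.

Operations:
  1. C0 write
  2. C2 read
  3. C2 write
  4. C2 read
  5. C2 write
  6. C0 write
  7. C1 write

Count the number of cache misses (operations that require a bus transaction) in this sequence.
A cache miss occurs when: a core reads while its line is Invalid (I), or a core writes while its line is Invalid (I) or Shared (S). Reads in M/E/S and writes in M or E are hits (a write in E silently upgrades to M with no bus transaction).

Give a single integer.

Op 1: C0 write [C0 write: invalidate none -> C0=M] -> [M,I,I] [MISS #1: write from I]
Op 2: C2 read [C2 read from I: others=['C0=M'] -> C2=S, others downsized to S] -> [S,I,S] [MISS #2: read from I]
Op 3: C2 write [C2 write: invalidate ['C0=S'] -> C2=M] -> [I,I,M] [MISS #3: write from S]
Op 4: C2 read [C2 read: already in M, no change] -> [I,I,M] [hit: read from M]
Op 5: C2 write [C2 write: already M (modified), no change] -> [I,I,M] [hit: write from M]
Op 6: C0 write [C0 write: invalidate ['C2=M'] -> C0=M] -> [M,I,I] [MISS #4: write from I]
Op 7: C1 write [C1 write: invalidate ['C0=M'] -> C1=M] -> [I,M,I] [MISS #5: write from I]

Answer: 5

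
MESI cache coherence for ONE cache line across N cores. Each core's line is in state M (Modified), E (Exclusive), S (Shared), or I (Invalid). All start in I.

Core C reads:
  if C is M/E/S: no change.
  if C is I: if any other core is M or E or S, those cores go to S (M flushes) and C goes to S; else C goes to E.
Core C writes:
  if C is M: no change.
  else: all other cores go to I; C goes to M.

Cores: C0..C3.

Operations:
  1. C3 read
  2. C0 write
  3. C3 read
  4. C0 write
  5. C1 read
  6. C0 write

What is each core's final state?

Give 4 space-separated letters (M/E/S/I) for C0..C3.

Answer: M I I I

Derivation:
Op 1: C3 read [C3 read from I: no other sharers -> C3=E (exclusive)] -> [I,I,I,E]
Op 2: C0 write [C0 write: invalidate ['C3=E'] -> C0=M] -> [M,I,I,I]
Op 3: C3 read [C3 read from I: others=['C0=M'] -> C3=S, others downsized to S] -> [S,I,I,S]
Op 4: C0 write [C0 write: invalidate ['C3=S'] -> C0=M] -> [M,I,I,I]
Op 5: C1 read [C1 read from I: others=['C0=M'] -> C1=S, others downsized to S] -> [S,S,I,I]
Op 6: C0 write [C0 write: invalidate ['C1=S'] -> C0=M] -> [M,I,I,I]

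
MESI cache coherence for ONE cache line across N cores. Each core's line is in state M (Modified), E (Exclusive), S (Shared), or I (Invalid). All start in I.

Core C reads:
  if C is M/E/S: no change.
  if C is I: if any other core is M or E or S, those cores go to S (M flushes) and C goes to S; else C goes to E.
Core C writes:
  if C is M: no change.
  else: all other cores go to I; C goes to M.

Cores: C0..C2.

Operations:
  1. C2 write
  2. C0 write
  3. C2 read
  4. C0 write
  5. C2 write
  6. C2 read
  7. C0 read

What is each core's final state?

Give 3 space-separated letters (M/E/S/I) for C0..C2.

Answer: S I S

Derivation:
Op 1: C2 write [C2 write: invalidate none -> C2=M] -> [I,I,M]
Op 2: C0 write [C0 write: invalidate ['C2=M'] -> C0=M] -> [M,I,I]
Op 3: C2 read [C2 read from I: others=['C0=M'] -> C2=S, others downsized to S] -> [S,I,S]
Op 4: C0 write [C0 write: invalidate ['C2=S'] -> C0=M] -> [M,I,I]
Op 5: C2 write [C2 write: invalidate ['C0=M'] -> C2=M] -> [I,I,M]
Op 6: C2 read [C2 read: already in M, no change] -> [I,I,M]
Op 7: C0 read [C0 read from I: others=['C2=M'] -> C0=S, others downsized to S] -> [S,I,S]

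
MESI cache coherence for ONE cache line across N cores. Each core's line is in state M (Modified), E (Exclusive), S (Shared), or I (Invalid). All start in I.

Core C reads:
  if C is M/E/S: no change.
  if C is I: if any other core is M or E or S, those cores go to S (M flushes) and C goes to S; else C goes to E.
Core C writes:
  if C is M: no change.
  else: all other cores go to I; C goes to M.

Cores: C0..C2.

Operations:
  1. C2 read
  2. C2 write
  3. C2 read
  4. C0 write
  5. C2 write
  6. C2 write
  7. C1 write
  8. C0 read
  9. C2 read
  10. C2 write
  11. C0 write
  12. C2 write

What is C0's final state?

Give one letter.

Op 1: C2 read [C2 read from I: no other sharers -> C2=E (exclusive)] -> [I,I,E]
Op 2: C2 write [C2 write: invalidate none -> C2=M] -> [I,I,M]
Op 3: C2 read [C2 read: already in M, no change] -> [I,I,M]
Op 4: C0 write [C0 write: invalidate ['C2=M'] -> C0=M] -> [M,I,I]
Op 5: C2 write [C2 write: invalidate ['C0=M'] -> C2=M] -> [I,I,M]
Op 6: C2 write [C2 write: already M (modified), no change] -> [I,I,M]
Op 7: C1 write [C1 write: invalidate ['C2=M'] -> C1=M] -> [I,M,I]
Op 8: C0 read [C0 read from I: others=['C1=M'] -> C0=S, others downsized to S] -> [S,S,I]
Op 9: C2 read [C2 read from I: others=['C0=S', 'C1=S'] -> C2=S, others downsized to S] -> [S,S,S]
Op 10: C2 write [C2 write: invalidate ['C0=S', 'C1=S'] -> C2=M] -> [I,I,M]
Op 11: C0 write [C0 write: invalidate ['C2=M'] -> C0=M] -> [M,I,I]
Op 12: C2 write [C2 write: invalidate ['C0=M'] -> C2=M] -> [I,I,M]

Answer: I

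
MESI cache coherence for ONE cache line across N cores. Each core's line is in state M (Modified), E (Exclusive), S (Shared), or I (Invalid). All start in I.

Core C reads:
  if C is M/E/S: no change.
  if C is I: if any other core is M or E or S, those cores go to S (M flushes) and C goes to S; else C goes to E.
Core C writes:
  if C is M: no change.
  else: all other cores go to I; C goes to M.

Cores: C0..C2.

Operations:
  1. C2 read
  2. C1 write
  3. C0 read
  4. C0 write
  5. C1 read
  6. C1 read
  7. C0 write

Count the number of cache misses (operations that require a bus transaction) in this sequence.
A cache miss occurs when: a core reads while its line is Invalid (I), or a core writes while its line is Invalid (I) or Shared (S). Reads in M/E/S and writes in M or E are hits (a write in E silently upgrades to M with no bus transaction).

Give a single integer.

Op 1: C2 read [C2 read from I: no other sharers -> C2=E (exclusive)] -> [I,I,E] [MISS #1: read from I]
Op 2: C1 write [C1 write: invalidate ['C2=E'] -> C1=M] -> [I,M,I] [MISS #2: write from I]
Op 3: C0 read [C0 read from I: others=['C1=M'] -> C0=S, others downsized to S] -> [S,S,I] [MISS #3: read from I]
Op 4: C0 write [C0 write: invalidate ['C1=S'] -> C0=M] -> [M,I,I] [MISS #4: write from S]
Op 5: C1 read [C1 read from I: others=['C0=M'] -> C1=S, others downsized to S] -> [S,S,I] [MISS #5: read from I]
Op 6: C1 read [C1 read: already in S, no change] -> [S,S,I] [hit: read from S]
Op 7: C0 write [C0 write: invalidate ['C1=S'] -> C0=M] -> [M,I,I] [MISS #6: write from S]

Answer: 6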